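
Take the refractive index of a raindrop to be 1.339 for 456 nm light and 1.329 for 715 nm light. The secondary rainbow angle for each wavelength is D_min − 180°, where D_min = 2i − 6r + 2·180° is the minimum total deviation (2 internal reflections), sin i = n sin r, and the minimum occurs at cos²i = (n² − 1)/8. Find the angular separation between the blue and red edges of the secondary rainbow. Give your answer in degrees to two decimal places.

At 456 nm (n = 1.339): cos²i = 0.09912 → i = 71.650°, r = 45.141°, D_min = 232.451°, rainbow angle = 52.451°.
At 715 nm (n = 1.329): cos²i = 0.09578 → i = 71.972°, r = 45.685°, D_min = 229.837°, rainbow angle = 49.837°.
Angular width = |52.451° − 49.837°| = 2.614°.

2.61°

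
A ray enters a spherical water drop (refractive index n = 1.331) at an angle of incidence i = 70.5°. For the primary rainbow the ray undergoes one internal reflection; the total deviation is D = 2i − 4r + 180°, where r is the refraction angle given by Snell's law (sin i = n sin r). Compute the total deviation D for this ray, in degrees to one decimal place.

sin r = sin 70.5° / 1.331 = 0.9426/1.331 = 0.7082; r = 45.09°.
D = 2·70.5° − 4·45.09° + 180° = 141.00° − 180.36° + 180° = 140.64°.

140.6°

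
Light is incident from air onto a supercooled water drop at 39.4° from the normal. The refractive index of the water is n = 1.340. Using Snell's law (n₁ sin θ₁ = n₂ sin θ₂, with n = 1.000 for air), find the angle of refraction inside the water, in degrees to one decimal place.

28.3°

Snell: sin θ_r = sin θ_i / n = sin 39.4° / 1.340 = 0.6347 / 1.340 = 0.4737.
θ_r = arcsin(0.4737) = 28.27°.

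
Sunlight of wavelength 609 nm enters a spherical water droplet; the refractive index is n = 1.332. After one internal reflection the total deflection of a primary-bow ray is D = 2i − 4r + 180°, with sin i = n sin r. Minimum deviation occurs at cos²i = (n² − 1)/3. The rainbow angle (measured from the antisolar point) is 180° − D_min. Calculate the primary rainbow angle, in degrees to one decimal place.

cos²i = (1.77422 − 1)/3 = 0.25807; i = arccos(0.50801) = 59.469°.
sin r = sin 59.469°/1.332 = 0.64666; r = 40.290°.
D_min = 2·59.469° − 4·40.290° + 180° = 137.776°.
Rainbow angle = 180° − D_min = 42.224°.

42.2°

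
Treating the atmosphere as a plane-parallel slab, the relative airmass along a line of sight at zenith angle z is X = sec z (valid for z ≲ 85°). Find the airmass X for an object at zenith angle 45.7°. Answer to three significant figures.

1.43

X = sec z = 1/cos 45.7° = 1/0.6984 = 1.4318.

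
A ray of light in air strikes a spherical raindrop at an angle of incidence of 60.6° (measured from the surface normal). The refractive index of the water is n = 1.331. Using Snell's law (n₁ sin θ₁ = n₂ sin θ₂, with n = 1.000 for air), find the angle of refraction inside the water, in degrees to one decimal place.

Snell: sin θ_r = sin θ_i / n = sin 60.6° / 1.331 = 0.8712 / 1.331 = 0.6546.
θ_r = arcsin(0.6546) = 40.89°.

40.9°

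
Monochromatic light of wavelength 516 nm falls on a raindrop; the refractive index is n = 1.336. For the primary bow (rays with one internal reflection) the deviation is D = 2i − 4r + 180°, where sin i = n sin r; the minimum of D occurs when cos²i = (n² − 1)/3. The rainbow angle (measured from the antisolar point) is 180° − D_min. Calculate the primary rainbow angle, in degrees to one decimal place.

41.6°

cos²i = (1.78490 − 1)/3 = 0.26163; i = arccos(0.51150) = 59.236°.
sin r = sin 59.236°/1.336 = 0.64318; r = 40.029°.
D_min = 2·59.236° − 4·40.029° + 180° = 138.356°.
Rainbow angle = 180° − D_min = 41.644°.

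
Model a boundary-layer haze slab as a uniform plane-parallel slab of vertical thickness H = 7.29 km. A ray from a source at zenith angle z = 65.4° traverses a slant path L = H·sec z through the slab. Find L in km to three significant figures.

17.5 km

sec z = 1/cos 65.4° = 2.4022.
L = 7.29 × 2.4022 = 17.512 km.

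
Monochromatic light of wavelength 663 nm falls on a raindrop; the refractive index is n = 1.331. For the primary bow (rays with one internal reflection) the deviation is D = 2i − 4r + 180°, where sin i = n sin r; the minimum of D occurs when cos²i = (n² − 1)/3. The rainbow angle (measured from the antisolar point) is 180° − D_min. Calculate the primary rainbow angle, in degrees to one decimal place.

cos²i = (1.77156 − 1)/3 = 0.25719; i = arccos(0.50714) = 59.527°.
sin r = sin 59.527°/1.331 = 0.64753; r = 40.356°.
D_min = 2·59.527° − 4·40.356° + 180° = 137.630°.
Rainbow angle = 180° − D_min = 42.370°.

42.4°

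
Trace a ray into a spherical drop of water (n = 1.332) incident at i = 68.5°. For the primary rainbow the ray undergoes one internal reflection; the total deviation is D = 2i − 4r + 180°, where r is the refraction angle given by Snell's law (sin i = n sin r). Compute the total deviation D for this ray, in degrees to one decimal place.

139.8°

sin r = sin 68.5° / 1.332 = 0.9304/1.332 = 0.6985; r = 44.31°.
D = 2·68.5° − 4·44.31° + 180° = 137.00° − 177.23° + 180° = 139.77°.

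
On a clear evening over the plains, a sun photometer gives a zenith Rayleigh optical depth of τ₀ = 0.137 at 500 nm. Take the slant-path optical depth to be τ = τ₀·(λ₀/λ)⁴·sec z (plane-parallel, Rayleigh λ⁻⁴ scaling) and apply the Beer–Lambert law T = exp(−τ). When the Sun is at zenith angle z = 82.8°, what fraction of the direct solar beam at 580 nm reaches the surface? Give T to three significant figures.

sec 82.8° = 7.9787.
τ = 0.137 × (500/580)⁴ × 7.9787 = 0.137 × 0.5523 × 7.9787 = 0.6037.
T = exp(−0.6037) = 0.5468.

0.547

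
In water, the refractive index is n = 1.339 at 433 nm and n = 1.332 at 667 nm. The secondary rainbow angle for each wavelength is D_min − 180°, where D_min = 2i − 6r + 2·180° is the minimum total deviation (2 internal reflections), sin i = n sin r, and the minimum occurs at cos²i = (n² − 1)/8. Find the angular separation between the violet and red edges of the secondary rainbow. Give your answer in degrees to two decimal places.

1.82°

At 433 nm (n = 1.339): cos²i = 0.09912 → i = 71.650°, r = 45.141°, D_min = 232.451°, rainbow angle = 52.451°.
At 667 nm (n = 1.332): cos²i = 0.09678 → i = 71.875°, r = 45.520°, D_min = 230.628°, rainbow angle = 50.628°.
Angular width = |52.451° − 50.628°| = 1.823°.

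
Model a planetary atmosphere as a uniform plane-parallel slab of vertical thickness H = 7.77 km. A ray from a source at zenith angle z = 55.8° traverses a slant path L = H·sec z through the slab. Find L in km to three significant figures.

13.8 km

sec z = 1/cos 55.8° = 1.7791.
L = 7.77 × 1.7791 = 13.824 km.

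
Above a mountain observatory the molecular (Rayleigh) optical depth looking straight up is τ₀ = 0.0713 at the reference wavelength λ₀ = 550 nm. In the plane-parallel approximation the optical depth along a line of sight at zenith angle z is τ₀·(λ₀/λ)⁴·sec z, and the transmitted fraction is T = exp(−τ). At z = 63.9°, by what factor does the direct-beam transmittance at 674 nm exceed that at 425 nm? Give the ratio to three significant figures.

1.47

Airmass: sec 63.9° = 2.2730.
τ(674 nm) = 0.0713 × (550/674)⁴ × 2.2730 = 0.0713 × 0.4434 × 2.2730 = 0.0719.
τ(425 nm) = 0.0713 × (550/425)⁴ × 2.2730 = 0.0713 × 2.8048 × 2.2730 = 0.4546.
T(674)/T(425) = exp(τ_B − τ_A) = exp(0.3827) = 1.4662.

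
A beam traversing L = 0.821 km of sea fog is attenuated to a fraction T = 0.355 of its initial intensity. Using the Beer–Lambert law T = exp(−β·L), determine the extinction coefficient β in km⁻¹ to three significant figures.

1.26 km⁻¹

Beer–Lambert: T = exp(−βL) ⇒ β = −ln(T)/L = −ln(0.355)/0.821 = 1.0356/0.821 = 1.261 km⁻¹.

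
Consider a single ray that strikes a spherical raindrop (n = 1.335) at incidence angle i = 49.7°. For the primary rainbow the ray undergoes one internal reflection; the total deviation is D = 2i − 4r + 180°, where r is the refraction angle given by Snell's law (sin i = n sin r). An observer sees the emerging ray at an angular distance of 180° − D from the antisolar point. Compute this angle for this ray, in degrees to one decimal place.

40.0°

sin r = sin 49.7° / 1.335 = 0.7627/1.335 = 0.5713; r = 34.84°.
D = 2·49.7° − 4·34.84° + 180° = 99.40° − 139.36° + 180° = 140.04°.
Angle from antisolar point = 180° − D = 39.96°.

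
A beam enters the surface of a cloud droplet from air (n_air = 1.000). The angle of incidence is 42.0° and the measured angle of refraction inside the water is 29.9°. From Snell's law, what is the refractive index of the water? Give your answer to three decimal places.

1.342

n = sin θ_i / sin θ_r = sin 42.0° / sin 29.9° = 0.6691 / 0.4985 = 1.3423.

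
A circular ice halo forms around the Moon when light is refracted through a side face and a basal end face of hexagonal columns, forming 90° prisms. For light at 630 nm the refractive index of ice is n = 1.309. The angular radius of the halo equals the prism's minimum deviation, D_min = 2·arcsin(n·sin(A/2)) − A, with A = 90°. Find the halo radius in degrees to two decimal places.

n·sin(A/2) = 1.309 × sin 45° = 1.309 × 0.7071 = 0.9256.
D_min = 2·arcsin(0.9256) − 90° = 2 × 67.759° − 90° = 45.519°.

45.52°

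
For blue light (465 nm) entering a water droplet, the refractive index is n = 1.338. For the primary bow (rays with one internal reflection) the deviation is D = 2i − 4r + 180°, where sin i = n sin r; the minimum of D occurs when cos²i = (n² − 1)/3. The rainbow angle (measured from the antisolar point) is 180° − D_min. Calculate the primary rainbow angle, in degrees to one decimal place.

cos²i = (1.79024 − 1)/3 = 0.26341; i = arccos(0.51324) = 59.120°.
sin r = sin 59.120°/1.338 = 0.64144; r = 39.899°.
D_min = 2·59.120° − 4·39.899° + 180° = 138.643°.
Rainbow angle = 180° − D_min = 41.357°.

41.4°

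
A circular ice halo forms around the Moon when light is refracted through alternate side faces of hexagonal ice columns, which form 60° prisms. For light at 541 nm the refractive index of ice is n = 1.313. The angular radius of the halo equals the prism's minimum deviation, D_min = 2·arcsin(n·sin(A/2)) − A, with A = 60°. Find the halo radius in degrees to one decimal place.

n·sin(A/2) = 1.313 × sin 30° = 1.313 × 0.5000 = 0.6565.
D_min = 2·arcsin(0.6565) − 60° = 2 × 41.033° − 60° = 22.067°.

22.1°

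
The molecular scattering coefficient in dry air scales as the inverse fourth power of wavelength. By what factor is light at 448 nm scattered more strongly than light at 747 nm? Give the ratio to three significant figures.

7.73

Rayleigh scattering ∝ λ⁻⁴, so the ratio of coefficients is the inverse fourth power of the wavelength ratio.
σ(448)/σ(747) = (747/448)⁴ = (1.6674)⁴ = 7.73.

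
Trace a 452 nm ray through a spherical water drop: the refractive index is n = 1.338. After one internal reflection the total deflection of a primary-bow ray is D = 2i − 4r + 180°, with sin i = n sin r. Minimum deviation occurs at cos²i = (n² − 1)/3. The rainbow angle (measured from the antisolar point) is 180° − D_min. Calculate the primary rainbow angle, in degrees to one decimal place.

cos²i = (1.79024 − 1)/3 = 0.26341; i = arccos(0.51324) = 59.120°.
sin r = sin 59.120°/1.338 = 0.64144; r = 39.899°.
D_min = 2·59.120° − 4·39.899° + 180° = 138.643°.
Rainbow angle = 180° − D_min = 41.357°.

41.4°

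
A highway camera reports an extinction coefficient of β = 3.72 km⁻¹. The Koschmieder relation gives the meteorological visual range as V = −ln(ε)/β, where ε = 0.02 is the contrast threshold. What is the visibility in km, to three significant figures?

1.05 km

V = −ln(0.02) / 3.72 = 3.912 / 3.72 = 1.0516 km.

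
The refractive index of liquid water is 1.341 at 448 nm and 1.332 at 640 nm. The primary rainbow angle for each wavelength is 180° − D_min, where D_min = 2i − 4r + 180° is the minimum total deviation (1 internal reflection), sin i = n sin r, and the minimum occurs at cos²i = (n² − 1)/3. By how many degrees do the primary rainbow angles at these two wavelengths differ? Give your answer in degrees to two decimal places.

At 448 nm (n = 1.341): cos²i = 0.26609 → i = 58.946°, r = 39.705°, D_min = 139.071°, rainbow angle = 40.929°.
At 640 nm (n = 1.332): cos²i = 0.25807 → i = 59.469°, r = 40.290°, D_min = 137.776°, rainbow angle = 42.224°.
Angular width = |40.929° − 42.224°| = 1.295°.

1.29°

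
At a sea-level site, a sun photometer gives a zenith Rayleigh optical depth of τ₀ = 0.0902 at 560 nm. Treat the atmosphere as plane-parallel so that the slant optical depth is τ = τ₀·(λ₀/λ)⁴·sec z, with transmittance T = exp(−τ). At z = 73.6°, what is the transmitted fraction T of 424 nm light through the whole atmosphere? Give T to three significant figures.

0.378

sec 73.6° = 3.5418.
τ = 0.0902 × (560/424)⁴ × 3.5418 = 0.0902 × 3.0429 × 3.5418 = 0.9721.
T = exp(−0.9721) = 0.3783.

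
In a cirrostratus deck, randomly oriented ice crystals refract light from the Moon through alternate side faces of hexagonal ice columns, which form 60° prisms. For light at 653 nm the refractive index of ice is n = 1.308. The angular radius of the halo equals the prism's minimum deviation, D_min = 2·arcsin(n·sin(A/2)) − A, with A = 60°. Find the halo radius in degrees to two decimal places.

21.69°

n·sin(A/2) = 1.308 × sin 30° = 1.308 × 0.5000 = 0.6540.
D_min = 2·arcsin(0.6540) − 60° = 2 × 40.844° − 60° = 21.688°.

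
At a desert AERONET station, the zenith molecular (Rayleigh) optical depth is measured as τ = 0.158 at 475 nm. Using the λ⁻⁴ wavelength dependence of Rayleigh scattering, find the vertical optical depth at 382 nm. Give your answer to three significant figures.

τ(382 nm) = τ(475 nm) × (475/382)⁴ = 0.158 × (1.2435)⁴ = 0.158 × 2.3907 = 0.3777.

0.378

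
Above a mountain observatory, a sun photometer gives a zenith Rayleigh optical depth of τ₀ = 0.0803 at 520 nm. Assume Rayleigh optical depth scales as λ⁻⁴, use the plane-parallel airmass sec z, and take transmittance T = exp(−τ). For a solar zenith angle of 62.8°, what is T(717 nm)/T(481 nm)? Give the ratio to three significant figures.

1.21

Airmass: sec 62.8° = 2.1877.
τ(717 nm) = 0.0803 × (520/717)⁴ × 2.1877 = 0.0803 × 0.2767 × 2.1877 = 0.0486.
τ(481 nm) = 0.0803 × (520/481)⁴ × 2.1877 = 0.0803 × 1.3659 × 2.1877 = 0.2400.
T(717)/T(481) = exp(τ_B − τ_A) = exp(0.1914) = 1.2109.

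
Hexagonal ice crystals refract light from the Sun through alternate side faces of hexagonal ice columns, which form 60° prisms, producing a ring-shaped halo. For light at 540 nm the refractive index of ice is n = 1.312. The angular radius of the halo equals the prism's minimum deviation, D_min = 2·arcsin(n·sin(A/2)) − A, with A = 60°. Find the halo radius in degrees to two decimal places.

21.99°

n·sin(A/2) = 1.312 × sin 30° = 1.312 × 0.5000 = 0.6560.
D_min = 2·arcsin(0.6560) − 60° = 2 × 40.996° − 60° = 21.991°.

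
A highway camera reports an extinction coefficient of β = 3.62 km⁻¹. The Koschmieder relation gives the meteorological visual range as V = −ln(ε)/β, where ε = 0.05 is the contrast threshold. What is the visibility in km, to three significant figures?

V = −ln(0.05) / 3.62 = 2.996 / 3.62 = 0.8276 km.

0.828 km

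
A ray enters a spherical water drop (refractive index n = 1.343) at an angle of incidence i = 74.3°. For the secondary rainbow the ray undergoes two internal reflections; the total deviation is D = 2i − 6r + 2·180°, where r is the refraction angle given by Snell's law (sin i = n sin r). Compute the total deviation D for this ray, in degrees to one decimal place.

233.8°

sin r = sin 74.3° / 1.343 = 0.9627/1.343 = 0.7168; r = 45.79°.
D = 2·74.3° − 6·45.79° + 2·180° = 148.60° − 274.76° + 360° = 233.84°.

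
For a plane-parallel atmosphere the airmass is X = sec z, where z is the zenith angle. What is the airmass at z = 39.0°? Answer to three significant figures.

X = sec z = 1/cos 39.0° = 1/0.7771 = 1.2868.

1.29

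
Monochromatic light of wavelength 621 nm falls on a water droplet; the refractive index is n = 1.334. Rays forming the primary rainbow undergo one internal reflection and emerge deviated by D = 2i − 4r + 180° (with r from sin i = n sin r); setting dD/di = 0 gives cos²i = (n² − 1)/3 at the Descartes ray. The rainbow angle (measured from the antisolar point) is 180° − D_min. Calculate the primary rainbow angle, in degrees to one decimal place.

41.9°

cos²i = (1.77956 − 1)/3 = 0.25985; i = arccos(0.50976) = 59.352°.
sin r = sin 59.352°/1.334 = 0.64492; r = 40.159°.
D_min = 2·59.352° − 4·40.159° + 180° = 138.067°.
Rainbow angle = 180° − D_min = 41.933°.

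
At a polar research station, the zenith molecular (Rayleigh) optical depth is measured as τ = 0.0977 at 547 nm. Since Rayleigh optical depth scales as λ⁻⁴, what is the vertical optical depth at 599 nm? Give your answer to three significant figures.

0.0679

τ(599 nm) = τ(547 nm) × (547/599)⁴ = 0.0977 × (0.9132)⁴ = 0.0977 × 0.6954 = 0.0679.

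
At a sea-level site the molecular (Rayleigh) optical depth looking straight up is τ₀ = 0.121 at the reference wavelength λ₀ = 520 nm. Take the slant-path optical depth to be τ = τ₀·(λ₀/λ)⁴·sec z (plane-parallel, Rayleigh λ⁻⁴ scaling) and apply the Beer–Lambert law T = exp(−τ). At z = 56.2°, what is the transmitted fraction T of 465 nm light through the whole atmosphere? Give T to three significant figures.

0.712

sec 56.2° = 1.7976.
τ = 0.121 × (520/465)⁴ × 1.7976 = 0.121 × 1.5639 × 1.7976 = 0.3402.
T = exp(−0.3402) = 0.7117.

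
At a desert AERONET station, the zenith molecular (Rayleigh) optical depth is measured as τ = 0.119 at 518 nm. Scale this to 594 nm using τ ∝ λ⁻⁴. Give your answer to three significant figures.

0.0688

τ(594 nm) = τ(518 nm) × (518/594)⁴ = 0.119 × (0.8721)⁴ = 0.119 × 0.5783 = 0.0688.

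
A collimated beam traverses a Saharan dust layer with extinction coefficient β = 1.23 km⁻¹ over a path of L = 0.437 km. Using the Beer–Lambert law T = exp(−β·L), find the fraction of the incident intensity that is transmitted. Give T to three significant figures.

τ = β·L = 1.23 × 0.437 = 0.5375.
T = exp(−0.5375) = 0.5842.

0.584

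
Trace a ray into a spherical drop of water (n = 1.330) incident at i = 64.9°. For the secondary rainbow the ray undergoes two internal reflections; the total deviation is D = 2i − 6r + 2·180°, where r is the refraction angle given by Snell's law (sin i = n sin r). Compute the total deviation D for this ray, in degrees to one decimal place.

232.3°

sin r = sin 64.9° / 1.330 = 0.9056/1.330 = 0.6809; r = 42.91°.
D = 2·64.9° − 6·42.91° + 2·180° = 129.80° − 257.47° + 360° = 232.33°.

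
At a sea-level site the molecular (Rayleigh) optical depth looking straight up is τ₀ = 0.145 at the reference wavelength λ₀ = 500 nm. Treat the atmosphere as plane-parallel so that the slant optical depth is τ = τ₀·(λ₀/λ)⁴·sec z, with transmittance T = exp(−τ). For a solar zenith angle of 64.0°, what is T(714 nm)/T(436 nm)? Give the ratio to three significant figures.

Airmass: sec 64.0° = 2.2812.
τ(714 nm) = 0.145 × (500/714)⁴ × 2.2812 = 0.145 × 0.2405 × 2.2812 = 0.0795.
τ(436 nm) = 0.145 × (500/436)⁴ × 2.2812 = 0.145 × 1.7296 × 2.2812 = 0.5721.
T(714)/T(436) = exp(τ_B − τ_A) = exp(0.4925) = 1.6365.

1.64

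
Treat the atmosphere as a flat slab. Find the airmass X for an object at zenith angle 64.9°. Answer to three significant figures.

X = sec z = 1/cos 64.9° = 1/0.4242 = 2.3574.

2.36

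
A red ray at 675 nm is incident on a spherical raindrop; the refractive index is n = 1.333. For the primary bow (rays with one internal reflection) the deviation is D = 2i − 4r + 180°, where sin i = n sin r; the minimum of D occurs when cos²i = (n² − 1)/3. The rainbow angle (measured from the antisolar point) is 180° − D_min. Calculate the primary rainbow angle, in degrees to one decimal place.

cos²i = (1.77689 − 1)/3 = 0.25896; i = arccos(0.50888) = 59.410°.
sin r = sin 59.410°/1.333 = 0.64579; r = 40.225°.
D_min = 2·59.410° − 4·40.225° + 180° = 137.922°.
Rainbow angle = 180° − D_min = 42.078°.

42.1°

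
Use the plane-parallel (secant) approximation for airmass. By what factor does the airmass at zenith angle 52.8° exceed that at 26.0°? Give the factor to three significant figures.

1.49

X(52.8°)/X(26.0°) = sec 52.8° / sec 26.0° = cos 26.0° / cos 52.8° = 0.8988/0.6046 = 1.4866.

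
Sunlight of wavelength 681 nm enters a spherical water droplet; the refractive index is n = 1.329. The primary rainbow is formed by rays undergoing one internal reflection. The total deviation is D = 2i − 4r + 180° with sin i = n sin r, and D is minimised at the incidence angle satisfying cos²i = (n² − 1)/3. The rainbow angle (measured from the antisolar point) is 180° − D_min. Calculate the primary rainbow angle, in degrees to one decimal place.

42.7°

cos²i = (1.76624 − 1)/3 = 0.25541; i = arccos(0.50538) = 59.643°.
sin r = sin 59.643°/1.329 = 0.64928; r = 40.487°.
D_min = 2·59.643° − 4·40.487° + 180° = 137.337°.
Rainbow angle = 180° − D_min = 42.663°.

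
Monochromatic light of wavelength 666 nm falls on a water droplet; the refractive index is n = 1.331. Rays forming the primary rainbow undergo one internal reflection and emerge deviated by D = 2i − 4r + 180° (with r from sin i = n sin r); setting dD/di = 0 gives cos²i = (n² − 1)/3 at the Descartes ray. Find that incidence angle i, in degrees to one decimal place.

cos²i = (1.331² − 1)/3 = (1.77156 − 1)/3 = 0.25719.
cos i = 0.50714, so i = 59.527°.

59.5°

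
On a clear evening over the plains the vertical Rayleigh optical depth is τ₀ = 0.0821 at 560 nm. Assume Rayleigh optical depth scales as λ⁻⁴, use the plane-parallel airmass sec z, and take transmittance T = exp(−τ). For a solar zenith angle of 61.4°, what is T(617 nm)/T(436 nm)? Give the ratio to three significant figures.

1.42

Airmass: sec 61.4° = 2.0890.
τ(617 nm) = 0.0821 × (560/617)⁴ × 2.0890 = 0.0821 × 0.6786 × 2.0890 = 0.1164.
τ(436 nm) = 0.0821 × (560/436)⁴ × 2.0890 = 0.0821 × 2.7215 × 2.0890 = 0.4668.
T(617)/T(436) = exp(τ_B − τ_A) = exp(0.3504) = 1.4196.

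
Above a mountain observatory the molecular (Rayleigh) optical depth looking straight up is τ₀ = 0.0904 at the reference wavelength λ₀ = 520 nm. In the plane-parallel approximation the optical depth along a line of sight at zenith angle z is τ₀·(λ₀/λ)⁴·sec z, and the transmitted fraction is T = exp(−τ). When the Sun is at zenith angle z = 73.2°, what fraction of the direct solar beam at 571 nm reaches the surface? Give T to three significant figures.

0.806

sec 73.2° = 3.4598.
τ = 0.0904 × (520/571)⁴ × 3.4598 = 0.0904 × 0.6878 × 3.4598 = 0.2151.
T = exp(−0.2151) = 0.8064.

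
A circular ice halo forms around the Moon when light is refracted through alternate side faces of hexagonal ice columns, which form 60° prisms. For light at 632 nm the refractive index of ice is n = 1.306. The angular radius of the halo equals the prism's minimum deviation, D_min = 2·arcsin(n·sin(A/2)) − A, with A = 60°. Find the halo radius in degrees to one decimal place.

n·sin(A/2) = 1.306 × sin 30° = 1.306 × 0.5000 = 0.6530.
D_min = 2·arcsin(0.6530) − 60° = 2 × 40.768° − 60° = 21.536°.

21.5°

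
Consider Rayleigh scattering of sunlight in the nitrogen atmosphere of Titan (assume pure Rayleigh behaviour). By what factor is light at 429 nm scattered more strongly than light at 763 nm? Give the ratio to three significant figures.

Rayleigh scattering ∝ λ⁻⁴, so the ratio of coefficients is the inverse fourth power of the wavelength ratio.
σ(429)/σ(763) = (763/429)⁴ = (1.7786)⁴ = 10.01.

10.0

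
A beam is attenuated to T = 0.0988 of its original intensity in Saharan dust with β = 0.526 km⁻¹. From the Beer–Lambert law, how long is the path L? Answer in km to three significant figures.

4.40 km

Beer–Lambert: T = exp(−βL) ⇒ L = −ln(T)/β = −ln(0.0988)/0.526 = 2.3147/0.526 = 4.4 km.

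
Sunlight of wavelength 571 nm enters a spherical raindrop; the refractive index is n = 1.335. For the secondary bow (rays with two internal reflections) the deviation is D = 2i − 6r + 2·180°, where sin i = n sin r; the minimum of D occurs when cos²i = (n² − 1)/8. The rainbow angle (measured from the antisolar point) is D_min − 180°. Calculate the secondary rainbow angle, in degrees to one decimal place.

cos²i = (1.78222 − 1)/8 = 0.09778; i = arccos(0.31269) = 71.778°.
sin r = sin 71.778°/1.335 = 0.71150; r = 45.357°.
D_min = 2·71.778° − 6·45.357° + 360° = 231.414°.
Rainbow angle = D_min − 180° = 51.414°.

51.4°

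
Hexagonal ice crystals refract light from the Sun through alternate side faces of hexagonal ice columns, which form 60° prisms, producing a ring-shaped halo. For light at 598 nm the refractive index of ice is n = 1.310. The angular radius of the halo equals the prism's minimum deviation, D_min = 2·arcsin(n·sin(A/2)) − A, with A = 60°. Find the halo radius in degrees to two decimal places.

n·sin(A/2) = 1.310 × sin 30° = 1.310 × 0.5000 = 0.6550.
D_min = 2·arcsin(0.6550) − 60° = 2 × 40.920° − 60° = 21.839°.

21.84°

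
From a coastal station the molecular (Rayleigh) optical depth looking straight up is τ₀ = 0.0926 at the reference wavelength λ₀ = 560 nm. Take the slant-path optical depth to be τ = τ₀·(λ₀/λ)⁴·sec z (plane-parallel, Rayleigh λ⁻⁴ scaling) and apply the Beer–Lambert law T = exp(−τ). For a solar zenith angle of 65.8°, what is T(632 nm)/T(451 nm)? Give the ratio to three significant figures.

Airmass: sec 65.8° = 2.4395.
τ(632 nm) = 0.0926 × (560/632)⁴ × 2.4395 = 0.0926 × 0.6164 × 2.4395 = 0.1392.
τ(451 nm) = 0.0926 × (560/451)⁴ × 2.4395 = 0.0926 × 2.3771 × 2.4395 = 0.5370.
T(632)/T(451) = exp(τ_B − τ_A) = exp(0.3977) = 1.4884.

1.49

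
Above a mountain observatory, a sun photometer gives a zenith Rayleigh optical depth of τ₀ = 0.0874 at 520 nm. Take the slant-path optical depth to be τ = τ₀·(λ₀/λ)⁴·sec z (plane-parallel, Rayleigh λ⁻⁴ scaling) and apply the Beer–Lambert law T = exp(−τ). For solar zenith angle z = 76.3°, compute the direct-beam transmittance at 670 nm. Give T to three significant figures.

sec 76.3° = 4.2223.
τ = 0.0874 × (520/670)⁴ × 4.2223 = 0.0874 × 0.3628 × 4.2223 = 0.1339.
T = exp(−0.1339) = 0.8747.

0.875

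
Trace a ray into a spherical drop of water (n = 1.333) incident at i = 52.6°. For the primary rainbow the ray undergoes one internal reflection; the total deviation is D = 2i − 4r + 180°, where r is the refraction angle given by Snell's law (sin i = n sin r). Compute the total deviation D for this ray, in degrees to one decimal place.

sin r = sin 52.6° / 1.333 = 0.7944/1.333 = 0.5960; r = 36.58°.
D = 2·52.6° − 4·36.58° + 180° = 105.20° − 146.32° + 180° = 138.88°.

138.9°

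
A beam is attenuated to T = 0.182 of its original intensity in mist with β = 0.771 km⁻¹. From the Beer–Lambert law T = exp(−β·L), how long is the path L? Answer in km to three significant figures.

Beer–Lambert: T = exp(−βL) ⇒ L = −ln(T)/β = −ln(0.182)/0.771 = 1.7037/0.771 = 2.21 km.

2.21 km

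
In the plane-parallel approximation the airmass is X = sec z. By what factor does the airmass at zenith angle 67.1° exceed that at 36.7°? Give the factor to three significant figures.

X(67.1°)/X(36.7°) = sec 67.1° / sec 36.7° = cos 36.7° / cos 67.1° = 0.8018/0.3891 = 2.0605.

2.06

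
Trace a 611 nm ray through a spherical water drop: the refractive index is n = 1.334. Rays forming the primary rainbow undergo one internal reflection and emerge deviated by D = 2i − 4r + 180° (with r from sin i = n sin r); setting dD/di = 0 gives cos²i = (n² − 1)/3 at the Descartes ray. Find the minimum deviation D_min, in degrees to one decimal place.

cos²i = (1.77956 − 1)/3 = 0.25985; i = arccos(0.50976) = 59.352°.
sin r = sin 59.352°/1.334 = 0.64492; r = 40.159°.
D_min = 2·59.352° − 4·40.159° + 180° = 138.067°.

138.1°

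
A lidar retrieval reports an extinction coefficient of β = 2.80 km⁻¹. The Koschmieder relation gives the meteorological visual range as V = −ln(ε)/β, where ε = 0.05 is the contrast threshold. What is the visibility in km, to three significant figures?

1.07 km

V = −ln(0.05) / 2.80 = 2.996 / 2.80 = 1.0699 km.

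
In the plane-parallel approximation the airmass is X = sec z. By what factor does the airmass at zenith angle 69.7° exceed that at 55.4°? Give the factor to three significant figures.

X(69.7°)/X(55.4°) = sec 69.7° / sec 55.4° = cos 55.4° / cos 69.7° = 0.5678/0.3469 = 1.6367.

1.64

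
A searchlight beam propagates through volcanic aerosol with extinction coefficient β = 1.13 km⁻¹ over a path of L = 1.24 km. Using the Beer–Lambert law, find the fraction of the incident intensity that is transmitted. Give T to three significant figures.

0.246

τ = β·L = 1.13 × 1.24 = 1.4012.
T = exp(−1.4012) = 0.2463.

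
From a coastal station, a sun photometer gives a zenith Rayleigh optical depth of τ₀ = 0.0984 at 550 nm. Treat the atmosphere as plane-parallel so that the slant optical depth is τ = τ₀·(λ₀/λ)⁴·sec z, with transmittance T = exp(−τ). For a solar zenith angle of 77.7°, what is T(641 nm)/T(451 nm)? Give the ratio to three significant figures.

2.16

Airmass: sec 77.7° = 4.6942.
τ(641 nm) = 0.0984 × (550/641)⁴ × 4.6942 = 0.0984 × 0.5420 × 4.6942 = 0.2504.
τ(451 nm) = 0.0984 × (550/451)⁴ × 4.6942 = 0.0984 × 2.2118 × 4.6942 = 1.0216.
T(641)/T(451) = exp(τ_B − τ_A) = exp(0.7713) = 2.1625.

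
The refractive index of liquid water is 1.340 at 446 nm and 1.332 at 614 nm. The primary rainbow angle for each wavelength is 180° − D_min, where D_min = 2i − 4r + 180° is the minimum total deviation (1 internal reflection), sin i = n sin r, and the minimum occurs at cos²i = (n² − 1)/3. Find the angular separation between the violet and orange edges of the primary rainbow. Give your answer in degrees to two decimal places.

1.15°

At 446 nm (n = 1.340): cos²i = 0.26520 → i = 59.004°, r = 39.770°, D_min = 138.929°, rainbow angle = 41.071°.
At 614 nm (n = 1.332): cos²i = 0.25807 → i = 59.469°, r = 40.290°, D_min = 137.776°, rainbow angle = 42.224°.
Angular width = |41.071° − 42.224°| = 1.153°.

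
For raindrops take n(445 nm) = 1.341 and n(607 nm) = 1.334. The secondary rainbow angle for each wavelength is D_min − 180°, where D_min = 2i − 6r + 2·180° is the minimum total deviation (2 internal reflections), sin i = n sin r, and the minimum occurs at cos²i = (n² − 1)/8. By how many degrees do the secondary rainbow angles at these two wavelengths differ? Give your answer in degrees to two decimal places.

1.81°

At 445 nm (n = 1.341): cos²i = 0.09979 → i = 71.586°, r = 45.034°, D_min = 232.966°, rainbow angle = 52.966°.
At 607 nm (n = 1.334): cos²i = 0.09744 → i = 71.810°, r = 45.411°, D_min = 231.153°, rainbow angle = 51.153°.
Angular width = |52.966° − 51.153°| = 1.813°.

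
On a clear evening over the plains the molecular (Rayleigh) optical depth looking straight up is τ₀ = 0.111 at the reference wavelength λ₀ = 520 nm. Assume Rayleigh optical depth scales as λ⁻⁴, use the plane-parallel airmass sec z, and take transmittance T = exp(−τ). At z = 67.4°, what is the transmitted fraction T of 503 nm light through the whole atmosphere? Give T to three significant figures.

0.719

sec 67.4° = 2.6022.
τ = 0.111 × (520/503)⁴ × 2.6022 = 0.111 × 1.1422 × 2.6022 = 0.3299.
T = exp(−0.3299) = 0.7190.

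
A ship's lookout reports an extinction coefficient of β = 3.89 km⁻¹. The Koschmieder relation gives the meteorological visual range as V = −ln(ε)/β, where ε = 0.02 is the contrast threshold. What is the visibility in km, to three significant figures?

V = −ln(0.02) / 3.89 = 3.912 / 3.89 = 1.0057 km.

1.01 km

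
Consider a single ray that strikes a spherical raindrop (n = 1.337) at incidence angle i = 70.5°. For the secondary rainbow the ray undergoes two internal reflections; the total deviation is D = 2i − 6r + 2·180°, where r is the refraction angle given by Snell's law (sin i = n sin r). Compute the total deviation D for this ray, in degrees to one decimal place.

232.0°

sin r = sin 70.5° / 1.337 = 0.9426/1.337 = 0.7050; r = 44.83°.
D = 2·70.5° − 6·44.83° + 2·180° = 141.00° − 269.00° + 360° = 232.00°.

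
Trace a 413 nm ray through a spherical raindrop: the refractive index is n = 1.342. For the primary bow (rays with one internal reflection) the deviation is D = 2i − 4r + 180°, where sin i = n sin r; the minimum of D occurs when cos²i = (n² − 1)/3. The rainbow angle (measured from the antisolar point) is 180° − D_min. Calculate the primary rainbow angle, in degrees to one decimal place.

40.8°

cos²i = (1.80096 − 1)/3 = 0.26699; i = arccos(0.51671) = 58.888°.
sin r = sin 58.888°/1.342 = 0.63797; r = 39.641°.
D_min = 2·58.888° − 4·39.641° + 180° = 139.213°.
Rainbow angle = 180° − D_min = 40.787°.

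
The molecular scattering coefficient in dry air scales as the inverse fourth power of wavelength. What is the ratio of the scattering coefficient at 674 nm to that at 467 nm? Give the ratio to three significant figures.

0.230

Rayleigh scattering ∝ λ⁻⁴, so the ratio of coefficients is the inverse fourth power of the wavelength ratio.
σ(674)/σ(467) = (467/674)⁴ = (0.6929)⁴ = 0.2305.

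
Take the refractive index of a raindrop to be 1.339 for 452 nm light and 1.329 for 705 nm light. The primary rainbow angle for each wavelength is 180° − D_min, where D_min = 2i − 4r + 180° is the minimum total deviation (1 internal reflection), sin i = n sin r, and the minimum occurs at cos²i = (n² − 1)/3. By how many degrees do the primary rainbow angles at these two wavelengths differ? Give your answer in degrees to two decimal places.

1.45°

At 452 nm (n = 1.339): cos²i = 0.26431 → i = 59.062°, r = 39.834°, D_min = 138.786°, rainbow angle = 41.214°.
At 705 nm (n = 1.329): cos²i = 0.25541 → i = 59.643°, r = 40.487°, D_min = 137.337°, rainbow angle = 42.663°.
Angular width = |41.214° − 42.663°| = 1.450°.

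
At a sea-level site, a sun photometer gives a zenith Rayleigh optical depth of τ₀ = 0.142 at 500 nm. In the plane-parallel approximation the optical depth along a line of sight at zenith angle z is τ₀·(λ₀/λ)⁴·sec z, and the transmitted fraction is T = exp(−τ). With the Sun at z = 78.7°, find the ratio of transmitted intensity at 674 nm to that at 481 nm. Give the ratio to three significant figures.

1.87

Airmass: sec 78.7° = 5.1034.
τ(674 nm) = 0.142 × (500/674)⁴ × 5.1034 = 0.142 × 0.3029 × 5.1034 = 0.2195.
τ(481 nm) = 0.142 × (500/481)⁴ × 5.1034 = 0.142 × 1.1676 × 5.1034 = 0.8462.
T(674)/T(481) = exp(τ_B − τ_A) = exp(0.6267) = 1.8714.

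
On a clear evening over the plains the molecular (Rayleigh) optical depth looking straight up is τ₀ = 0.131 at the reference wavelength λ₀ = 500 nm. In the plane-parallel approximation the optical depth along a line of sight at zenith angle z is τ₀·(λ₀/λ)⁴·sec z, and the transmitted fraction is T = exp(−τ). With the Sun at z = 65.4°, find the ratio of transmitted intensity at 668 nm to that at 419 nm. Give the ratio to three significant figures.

Airmass: sec 65.4° = 2.4022.
τ(668 nm) = 0.131 × (500/668)⁴ × 2.4022 = 0.131 × 0.3139 × 2.4022 = 0.0988.
τ(419 nm) = 0.131 × (500/419)⁴ × 2.4022 = 0.131 × 2.0278 × 2.4022 = 0.6381.
T(668)/T(419) = exp(τ_B − τ_A) = exp(0.5394) = 1.7149.

1.71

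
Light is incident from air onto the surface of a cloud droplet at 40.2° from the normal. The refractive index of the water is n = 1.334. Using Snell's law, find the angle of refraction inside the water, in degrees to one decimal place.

28.9°

Snell: sin θ_r = sin θ_i / n = sin 40.2° / 1.334 = 0.6455 / 1.334 = 0.4839.
θ_r = arcsin(0.4839) = 28.94°.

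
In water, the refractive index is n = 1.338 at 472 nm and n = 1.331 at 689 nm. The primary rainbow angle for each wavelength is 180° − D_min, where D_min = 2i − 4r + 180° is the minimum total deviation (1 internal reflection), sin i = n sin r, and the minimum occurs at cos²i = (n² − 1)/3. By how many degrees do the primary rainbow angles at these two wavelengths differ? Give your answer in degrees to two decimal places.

1.01°

At 472 nm (n = 1.338): cos²i = 0.26341 → i = 59.120°, r = 39.899°, D_min = 138.643°, rainbow angle = 41.357°.
At 689 nm (n = 1.331): cos²i = 0.25719 → i = 59.527°, r = 40.356°, D_min = 137.630°, rainbow angle = 42.370°.
Angular width = |41.357° − 42.370°| = 1.013°.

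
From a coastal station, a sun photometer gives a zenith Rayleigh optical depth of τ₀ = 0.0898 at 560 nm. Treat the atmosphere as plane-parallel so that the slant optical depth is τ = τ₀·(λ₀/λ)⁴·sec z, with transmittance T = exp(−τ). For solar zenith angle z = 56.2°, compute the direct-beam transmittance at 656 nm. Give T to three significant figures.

0.918

sec 56.2° = 1.7976.
τ = 0.0898 × (560/656)⁴ × 1.7976 = 0.0898 × 0.5311 × 1.7976 = 0.0857.
T = exp(−0.0857) = 0.9178.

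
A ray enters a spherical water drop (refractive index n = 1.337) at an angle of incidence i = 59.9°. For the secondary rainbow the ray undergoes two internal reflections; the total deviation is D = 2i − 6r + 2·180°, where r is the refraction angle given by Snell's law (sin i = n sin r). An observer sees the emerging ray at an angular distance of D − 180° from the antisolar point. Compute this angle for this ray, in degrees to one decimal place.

sin r = sin 59.9° / 1.337 = 0.8652/1.337 = 0.6471; r = 40.32°.
D = 2·59.9° − 6·40.32° + 2·180° = 119.80° − 241.93° + 360° = 237.87°.
Angle from antisolar point = D − 180° = 57.87°.

57.9°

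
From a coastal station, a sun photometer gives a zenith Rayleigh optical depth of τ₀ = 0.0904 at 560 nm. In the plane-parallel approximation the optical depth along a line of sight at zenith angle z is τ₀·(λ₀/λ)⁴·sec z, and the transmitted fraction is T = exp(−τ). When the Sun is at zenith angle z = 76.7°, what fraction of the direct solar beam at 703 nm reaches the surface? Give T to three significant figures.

sec 76.7° = 4.3469.
τ = 0.0904 × (560/703)⁴ × 4.3469 = 0.0904 × 0.4027 × 4.3469 = 0.1582.
T = exp(−0.1582) = 0.8537.

0.854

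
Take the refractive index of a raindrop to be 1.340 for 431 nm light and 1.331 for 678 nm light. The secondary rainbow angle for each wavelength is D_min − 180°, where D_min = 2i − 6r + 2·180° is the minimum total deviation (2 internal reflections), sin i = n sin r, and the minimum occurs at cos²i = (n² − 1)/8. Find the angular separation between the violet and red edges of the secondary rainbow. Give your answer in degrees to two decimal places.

At 431 nm (n = 1.340): cos²i = 0.09945 → i = 71.618°, r = 45.088°, D_min = 232.709°, rainbow angle = 52.709°.
At 678 nm (n = 1.331): cos²i = 0.09645 → i = 71.907°, r = 45.575°, D_min = 230.365°, rainbow angle = 50.365°.
Angular width = |52.709° − 50.365°| = 2.344°.

2.34°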